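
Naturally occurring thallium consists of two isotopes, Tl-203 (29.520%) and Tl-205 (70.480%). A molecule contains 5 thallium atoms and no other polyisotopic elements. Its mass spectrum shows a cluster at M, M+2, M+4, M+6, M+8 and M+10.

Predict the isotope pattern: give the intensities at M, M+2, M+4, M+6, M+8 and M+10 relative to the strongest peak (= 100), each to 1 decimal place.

0.6 : 7.3 : 35.1 : 83.8 : 100.0 : 47.8

The 5 Tl atoms are independent, so intensities follow the terms of (0.29520 + 0.70480)^5.
P(M) = 0.29520^5 = 0.002242
P(M+2) = 5 × 0.29520^4 × 0.70480^1 = 0.026761
P(M+4) = 10 × 0.29520^3 × 0.70480^2 = 0.127785
P(M+6) = 10 × 0.29520^2 × 0.70480^3 = 0.305092
P(M+8) = 5 × 0.29520^1 × 0.70480^4 = 0.364208
P(M+10) = 0.70480^5 = 0.173912
The M+8 peak is largest (0.364208); scaling to 100 gives 0.6 : 7.3 : 35.1 : 83.8 : 100.0 : 47.8.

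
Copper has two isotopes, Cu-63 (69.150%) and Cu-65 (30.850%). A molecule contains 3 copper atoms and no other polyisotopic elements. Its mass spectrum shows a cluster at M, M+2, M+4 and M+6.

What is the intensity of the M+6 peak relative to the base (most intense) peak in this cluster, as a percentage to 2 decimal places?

Term probabilities: M 0.3307, M+2 0.4425, M+4 0.1974, M+6 0.0294. Base peak = M+2.
P(M+2) = C(3,1) × 0.69150^2 × 0.30850^1 = 3 × 0.47817225 × 0.3085 = 0.442548 (base)
P(M+6) = C(3,3) × 0.69150^0 × 0.30850^3 = 1 × 1.0000 × 0.02936064 = 0.029361
Relative intensity = 0.029361 / 0.442548 × 100 = 6.63

6.63%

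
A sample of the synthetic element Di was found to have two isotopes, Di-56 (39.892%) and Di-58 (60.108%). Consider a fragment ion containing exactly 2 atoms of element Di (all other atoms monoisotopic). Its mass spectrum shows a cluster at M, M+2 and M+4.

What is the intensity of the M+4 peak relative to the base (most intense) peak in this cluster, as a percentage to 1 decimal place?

75.3%

(0.39892 + 0.60108)^2 gives M 0.1591, M+2 0.4796, M+4 0.3613; the largest is M+2.
P(M+2) = C(2,1) × 0.39892^1 × 0.60108^1 = 2 × 0.39892 × 0.60108 = 0.479566 (base)
P(M+4) = C(2,2) × 0.39892^0 × 0.60108^2 = 1 × 1.0000 × 0.36129717 = 0.361297
Relative intensity = 0.361297 / 0.479566 × 100 = 75.3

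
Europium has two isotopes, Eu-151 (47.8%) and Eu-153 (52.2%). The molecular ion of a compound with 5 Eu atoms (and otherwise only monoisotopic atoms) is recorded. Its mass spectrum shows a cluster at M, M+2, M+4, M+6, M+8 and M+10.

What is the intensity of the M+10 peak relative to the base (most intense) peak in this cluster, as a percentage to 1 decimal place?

11.9%

Term probabilities: M 0.0250, M+2 0.1363, M+4 0.2976, M+6 0.3250, M+8 0.1775, M+10 0.0388. Base peak = M+6.
P(M+6) = C(5,3) × 0.478^2 × 0.522^3 = 10 × 0.228484 × 0.14223665 = 0.324988 (base)
P(M+10) = C(5,5) × 0.478^0 × 0.522^5 = 1 × 1.0000 × 0.03875721 = 0.038757
Relative intensity = 0.038757 / 0.324988 × 100 = 11.9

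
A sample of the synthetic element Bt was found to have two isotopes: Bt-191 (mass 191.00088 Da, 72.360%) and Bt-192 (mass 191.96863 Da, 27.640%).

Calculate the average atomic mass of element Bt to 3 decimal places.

The abundance-weighted mean is 0.72360 × 191.00088 + 0.27640 × 191.96863
= 138.208237 + 53.060129 = 191.268366 Da

191.268 Da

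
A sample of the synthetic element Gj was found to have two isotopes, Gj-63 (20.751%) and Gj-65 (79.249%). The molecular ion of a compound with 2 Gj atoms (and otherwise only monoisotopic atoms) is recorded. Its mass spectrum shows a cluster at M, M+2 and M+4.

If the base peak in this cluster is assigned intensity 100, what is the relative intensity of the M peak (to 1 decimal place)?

Term probabilities: M 0.0431, M+2 0.3289, M+4 0.6280. Base peak = M+4.
P(M+4) = C(2,2) × 0.20751^0 × 0.79249^2 = 1 × 1.0000 × 0.6280404 = 0.628040 (base)
P(M) = C(2,0) × 0.20751^2 × 0.79249^0 = 1 × 0.0430604 × 1.0000 = 0.043060
Relative intensity = 0.043060 / 0.628040 × 100 = 6.9

6.9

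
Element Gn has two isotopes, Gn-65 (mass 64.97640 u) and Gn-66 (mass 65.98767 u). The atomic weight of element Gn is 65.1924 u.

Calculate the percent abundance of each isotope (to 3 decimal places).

Gn-65: 78.641%, Gn-66: 21.359%

Writing the weighted mean with unknown fraction x of Gn-65:
64.97640·x + 65.98767·(1 − x) = 65.1924
(64.97640 − 65.98767)·x = 65.1924 − 65.98767
x = -0.79527 / -1.01127 = 0.78641 → 78.641% Gn-65, 21.359% Gn-66.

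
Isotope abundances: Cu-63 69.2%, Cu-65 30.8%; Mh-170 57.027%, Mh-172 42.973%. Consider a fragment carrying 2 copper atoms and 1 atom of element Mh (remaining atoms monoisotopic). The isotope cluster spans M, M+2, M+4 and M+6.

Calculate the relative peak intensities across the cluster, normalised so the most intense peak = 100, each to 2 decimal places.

60.84 : 100.00 : 52.86 : 9.08

Copper pattern (n=2): 0.478864 : 0.426272 : 0.094864
Element Mh pattern (n=1): 0.57027 : 0.42973
Convolve the two distributions (both contribute in 2-u steps):
  M: 0.478864×0.57027 = 0.273082
  M+2: 0.478864×0.42973 + 0.426272×0.57027 = 0.448872
  M+4: 0.426272×0.42973 + 0.094864×0.57027 = 0.237280
  M+6: 0.094864×0.42973 = 0.040766
Scale to base peak (0.448872) = 100: 60.84 : 100.00 : 52.86 : 9.08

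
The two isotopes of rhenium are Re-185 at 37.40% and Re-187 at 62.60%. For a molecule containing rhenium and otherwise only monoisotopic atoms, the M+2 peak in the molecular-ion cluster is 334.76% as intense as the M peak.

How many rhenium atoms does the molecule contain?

2

For n independent Re atoms, I(M+2)/I(M) = n · (abundance Re-187) / (abundance Re-185) = n · 0.6260/0.3740.
n = 3.3476 × 0.3740/0.6260 = 2.00 ≈ 2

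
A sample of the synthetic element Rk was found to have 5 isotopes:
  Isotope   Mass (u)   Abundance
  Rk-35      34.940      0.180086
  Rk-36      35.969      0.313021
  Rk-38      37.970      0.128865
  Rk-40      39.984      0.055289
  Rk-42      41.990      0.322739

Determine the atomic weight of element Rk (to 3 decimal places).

Average mass = Σ (abundance × isotope mass) = 0.180086 × 34.940 + 0.313021 × 35.969 + 0.128865 × 37.970 + 0.055289 × 39.984 + 0.322739 × 41.990
= 6.2922 + 11.2591 + 4.8930 + 2.2107 + 13.5518 = 38.2068 u

38.207 u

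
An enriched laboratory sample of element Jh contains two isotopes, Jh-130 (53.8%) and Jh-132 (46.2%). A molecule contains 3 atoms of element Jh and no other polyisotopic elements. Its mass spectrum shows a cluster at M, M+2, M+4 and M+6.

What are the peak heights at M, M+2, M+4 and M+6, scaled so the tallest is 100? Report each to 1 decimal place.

Each Jh atom is independently Jh-130 (p = 0.538) or Jh-132 (q = 0.462); the cluster is the binomial expansion (p + q)^3.
P(M) = 0.538^3 = 0.155721
P(M+2) = 3 × 0.538^2 × 0.462^1 = 0.401169
P(M+4) = 3 × 0.538^1 × 0.462^2 = 0.344499
P(M+6) = 0.462^3 = 0.098611
The M+2 peak is largest (0.401169); scaling to 100 gives 38.8 : 100.0 : 85.9 : 24.6.

38.8 : 100.0 : 85.9 : 24.6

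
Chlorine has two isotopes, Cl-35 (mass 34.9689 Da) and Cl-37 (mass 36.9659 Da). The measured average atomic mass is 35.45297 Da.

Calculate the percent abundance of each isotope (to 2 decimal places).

Writing the weighted mean with unknown fraction x of Cl-35:
34.9689·x + 36.9659·(1 − x) = 35.45297
(34.9689 − 36.9659)·x = 35.45297 − 36.9659
x = -1.51293 / -1.9970 = 0.75760 → 75.76% Cl-35, 24.24% Cl-37.

Cl-35: 75.76%, Cl-37: 24.24%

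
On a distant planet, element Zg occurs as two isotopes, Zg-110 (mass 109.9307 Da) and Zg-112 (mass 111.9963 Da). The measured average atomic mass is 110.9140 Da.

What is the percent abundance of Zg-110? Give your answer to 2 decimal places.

With x = fraction of Zg-110 (so Zg-112 is 1 − x):
109.9307·x + 111.9963·(1 − x) = 110.9140
(109.9307 − 111.9963)·x = 110.9140 − 111.9963
x = -1.0823 / -2.0656 = 0.52396 → 52.40% Zg-110, 47.60% Zg-112.

52.40%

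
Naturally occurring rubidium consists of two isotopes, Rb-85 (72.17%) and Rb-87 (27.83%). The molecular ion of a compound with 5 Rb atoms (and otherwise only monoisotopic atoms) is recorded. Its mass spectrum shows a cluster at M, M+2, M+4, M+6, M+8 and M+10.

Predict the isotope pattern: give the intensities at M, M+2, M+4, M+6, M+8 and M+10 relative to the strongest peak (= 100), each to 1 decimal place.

Expanding (0.7217 + 0.2783)^5:
P(M) = 0.7217^5 = 0.195787
P(M+2) = 5 × 0.7217^4 × 0.2783^1 = 0.377494
P(M+4) = 10 × 0.7217^3 × 0.2783^2 = 0.291136
P(M+6) = 10 × 0.7217^2 × 0.2783^3 = 0.112267
P(M+8) = 5 × 0.7217^1 × 0.2783^4 = 0.021646
P(M+10) = 0.2783^5 = 0.001669
The M+2 peak is largest (0.377494); scaling to 100 gives 51.9 : 100.0 : 77.1 : 29.7 : 5.7 : 0.4.

51.9 : 100.0 : 77.1 : 29.7 : 5.7 : 0.4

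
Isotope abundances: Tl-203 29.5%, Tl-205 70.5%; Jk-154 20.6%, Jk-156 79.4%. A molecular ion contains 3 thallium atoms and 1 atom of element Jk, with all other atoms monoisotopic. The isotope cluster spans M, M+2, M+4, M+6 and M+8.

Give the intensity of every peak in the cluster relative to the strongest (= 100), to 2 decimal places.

Thallium pattern (n=3): 0.02567237 : 0.18405787 : 0.43986713 : 0.35040263
Element Jk pattern (n=1): 0.2060 : 0.7940
Convolve the two distributions (both contribute in 2-u steps):
  M: 0.02567237×0.2060 = 0.005289
  M+2: 0.02567237×0.7940 + 0.18405787×0.2060 = 0.058300
  M+4: 0.18405787×0.7940 + 0.43986713×0.2060 = 0.236755
  M+6: 0.43986713×0.7940 + 0.35040263×0.2060 = 0.421437
  M+8: 0.35040263×0.7940 = 0.278220
Scale to base peak (0.421437) = 100: 1.25 : 13.83 : 56.18 : 100.00 : 66.02

1.25 : 13.83 : 56.18 : 100.00 : 66.02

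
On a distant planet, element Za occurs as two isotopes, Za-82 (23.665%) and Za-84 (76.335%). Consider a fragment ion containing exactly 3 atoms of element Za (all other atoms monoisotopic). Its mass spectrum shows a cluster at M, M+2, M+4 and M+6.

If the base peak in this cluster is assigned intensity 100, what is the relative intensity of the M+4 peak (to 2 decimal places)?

93.00

(0.23665 + 0.76335)^3 gives M 0.0133, M+2 0.1283, M+4 0.4137, M+6 0.4448; the largest is M+6.
P(M+6) = C(3,3) × 0.23665^0 × 0.76335^3 = 1 × 1.0000 × 0.4448065 = 0.444807 (base)
P(M+4) = C(3,2) × 0.23665^1 × 0.76335^2 = 3 × 0.23665 × 0.58270322 = 0.413690
Relative intensity = 0.413690 / 0.444807 × 100 = 93.00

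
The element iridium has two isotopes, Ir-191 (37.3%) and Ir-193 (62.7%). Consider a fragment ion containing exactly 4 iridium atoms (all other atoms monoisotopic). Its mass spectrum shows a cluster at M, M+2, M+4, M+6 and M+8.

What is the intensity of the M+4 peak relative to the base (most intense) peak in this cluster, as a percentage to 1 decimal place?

89.2%

(0.373 + 0.627)^4 gives M 0.0194, M+2 0.1302, M+4 0.3282, M+6 0.3678, M+8 0.1546; the largest is M+6.
P(M+6) = C(4,3) × 0.373^1 × 0.627^3 = 4 × 0.3730 × 0.24649188 = 0.367766 (base)
P(M+4) = C(4,2) × 0.373^2 × 0.627^2 = 6 × 0.139129 × 0.393129 = 0.328174
Relative intensity = 0.328174 / 0.367766 × 100 = 89.2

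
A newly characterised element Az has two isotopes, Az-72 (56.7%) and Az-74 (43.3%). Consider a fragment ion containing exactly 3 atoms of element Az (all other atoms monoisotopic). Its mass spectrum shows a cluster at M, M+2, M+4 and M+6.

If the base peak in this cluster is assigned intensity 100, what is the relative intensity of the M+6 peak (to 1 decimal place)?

19.4

Binomial terms of (0.567 + 0.433)^3: M 0.1823, M+2 0.4176, M+4 0.3189, M+6 0.0812 → M+2 is the base peak.
P(M+2) = C(3,1) × 0.567^2 × 0.433^1 = 3 × 0.321489 × 0.4330 = 0.417614 (base)
P(M+6) = C(3,3) × 0.567^0 × 0.433^3 = 1 × 1.0000 × 0.08118274 = 0.081183
Relative intensity = 0.081183 / 0.417614 × 100 = 19.4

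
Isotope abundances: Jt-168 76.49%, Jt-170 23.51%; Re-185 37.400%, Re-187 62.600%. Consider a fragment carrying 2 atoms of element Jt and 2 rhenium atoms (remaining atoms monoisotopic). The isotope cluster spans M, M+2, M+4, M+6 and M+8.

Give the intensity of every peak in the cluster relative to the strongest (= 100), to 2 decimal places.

20.19 : 79.98 : 100.00 : 41.15 : 5.34

Element Jt pattern (n=2): 0.58507201 : 0.35965598 : 0.05527201
Rhenium pattern (n=2): 0.139876 : 0.468248 : 0.391876
Convolve the two distributions (both contribute in 2-u steps):
  M: 0.58507201×0.139876 = 0.081838
  M+2: 0.58507201×0.468248 + 0.35965598×0.139876 = 0.324266
  M+4: 0.58507201×0.391876 + 0.35965598×0.468248 + 0.05527201×0.139876 = 0.405415
  M+6: 0.35965598×0.391876 + 0.05527201×0.468248 = 0.166822
  M+8: 0.05527201×0.391876 = 0.021660
Scale to base peak (0.405415) = 100: 20.19 : 79.98 : 100.00 : 41.15 : 5.34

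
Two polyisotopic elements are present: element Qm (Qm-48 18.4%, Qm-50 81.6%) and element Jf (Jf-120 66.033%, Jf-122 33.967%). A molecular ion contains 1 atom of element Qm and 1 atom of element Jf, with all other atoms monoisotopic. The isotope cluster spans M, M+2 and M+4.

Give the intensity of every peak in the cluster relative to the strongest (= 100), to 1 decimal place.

Element Qm pattern (n=1): 0.1840 : 0.8160
Element Jf pattern (n=1): 0.66033 : 0.33967
Convolve the two distributions (both contribute in 2-u steps):
  M: 0.1840×0.66033 = 0.121501
  M+2: 0.1840×0.33967 + 0.8160×0.66033 = 0.601329
  M+4: 0.8160×0.33967 = 0.277171
Scale to base peak (0.601329) = 100: 20.2 : 100.0 : 46.1

20.2 : 100.0 : 46.1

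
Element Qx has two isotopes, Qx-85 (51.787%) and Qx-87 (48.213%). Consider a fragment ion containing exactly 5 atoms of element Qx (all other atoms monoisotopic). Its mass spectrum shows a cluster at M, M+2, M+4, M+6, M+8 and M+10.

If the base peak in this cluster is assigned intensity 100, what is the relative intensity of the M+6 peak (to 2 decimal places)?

(0.51787 + 0.48213)^5 gives M 0.0372, M+2 0.1734, M+4 0.3228, M+6 0.3006, M+8 0.1399, M+10 0.0261; the largest is M+4.
P(M+4) = C(5,2) × 0.51787^3 × 0.48213^2 = 10 × 0.13888721 × 0.23244934 = 0.322842 (base)
P(M+6) = C(5,3) × 0.51787^2 × 0.48213^3 = 10 × 0.26818934 × 0.1120708 = 0.300562
Relative intensity = 0.300562 / 0.322842 × 100 = 93.10

93.10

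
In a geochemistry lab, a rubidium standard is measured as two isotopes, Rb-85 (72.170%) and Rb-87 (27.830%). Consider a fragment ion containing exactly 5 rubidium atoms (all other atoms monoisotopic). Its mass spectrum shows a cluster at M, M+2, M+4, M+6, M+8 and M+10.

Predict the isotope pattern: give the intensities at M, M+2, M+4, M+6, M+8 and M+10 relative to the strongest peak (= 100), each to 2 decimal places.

Expanding (0.72170 + 0.27830)^5:
P(M) = 0.72170^5 = 0.195787
P(M+2) = 5 × 0.72170^4 × 0.27830^1 = 0.377494
P(M+4) = 10 × 0.72170^3 × 0.27830^2 = 0.291136
P(M+6) = 10 × 0.72170^2 × 0.27830^3 = 0.112267
P(M+8) = 5 × 0.72170^1 × 0.27830^4 = 0.021646
P(M+10) = 0.27830^5 = 0.001669
The M+2 peak is largest (0.377494); scaling to 100 gives 51.86 : 100.00 : 77.12 : 29.74 : 5.73 : 0.44.

51.86 : 100.00 : 77.12 : 29.74 : 5.73 : 0.44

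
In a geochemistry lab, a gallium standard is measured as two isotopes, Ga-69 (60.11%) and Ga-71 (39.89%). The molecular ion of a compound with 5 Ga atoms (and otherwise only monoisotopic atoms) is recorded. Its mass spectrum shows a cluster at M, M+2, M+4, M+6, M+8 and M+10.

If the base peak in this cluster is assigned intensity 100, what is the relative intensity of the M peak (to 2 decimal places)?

Binomial terms of (0.6011 + 0.3989)^5: M 0.0785, M+2 0.2604, M+4 0.3456, M+6 0.2293, M+8 0.0761, M+10 0.0101 → M+4 is the base peak.
P(M+4) = C(5,2) × 0.6011^3 × 0.3989^2 = 10 × 0.21719018 × 0.15912121 = 0.345596 (base)
P(M) = C(5,0) × 0.6011^5 × 0.3989^0 = 1 × 0.07847542 × 1.0000 = 0.078475
Relative intensity = 0.078475 / 0.345596 × 100 = 22.71

22.71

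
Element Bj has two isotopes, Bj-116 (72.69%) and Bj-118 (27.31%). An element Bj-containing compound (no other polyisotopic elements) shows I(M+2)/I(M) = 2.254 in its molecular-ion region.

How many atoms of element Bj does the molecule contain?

With n Bj atoms, P(M+2)/P(M) = C(n,1)·p^(n−1)q / p^n = n·q/p = n · 0.2731/0.7269.
n = 2.254 × 0.7269/0.2731 = 6.00 ≈ 6

6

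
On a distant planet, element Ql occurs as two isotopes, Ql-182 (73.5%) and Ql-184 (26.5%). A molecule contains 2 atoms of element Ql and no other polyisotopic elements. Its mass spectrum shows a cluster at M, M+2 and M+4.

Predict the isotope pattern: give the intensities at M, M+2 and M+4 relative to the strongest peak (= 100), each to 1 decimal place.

100.0 : 72.1 : 13.0

Each Ql atom is independently Ql-182 (p = 0.735) or Ql-184 (q = 0.265); the cluster is the binomial expansion (p + q)^2.
P(M) = 0.735^2 = 0.540225
P(M+2) = 2 × 0.735^1 × 0.265^1 = 0.389550
P(M+4) = 0.265^2 = 0.070225
The M peak is largest (0.540225); scaling to 100 gives 100.0 : 72.1 : 13.0.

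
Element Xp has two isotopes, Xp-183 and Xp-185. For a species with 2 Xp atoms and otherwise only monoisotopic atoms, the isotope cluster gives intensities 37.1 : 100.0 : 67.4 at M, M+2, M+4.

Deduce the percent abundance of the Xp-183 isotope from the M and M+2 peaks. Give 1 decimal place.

42.6%

Write p for the Xp-183 fraction. I(M+2)/I(M) = [C(2,1)·p^1·(1−p)] / p^2 = 2·(1−p)/p = 100.0/37.1 = 2.6954
(1−p)/p = 2.6954/2 = 1.3477  ⇒  p = 1/(1 + 1.3477) = 0.4259
Xp-183: 42.6%, Xp-185: 57.4%.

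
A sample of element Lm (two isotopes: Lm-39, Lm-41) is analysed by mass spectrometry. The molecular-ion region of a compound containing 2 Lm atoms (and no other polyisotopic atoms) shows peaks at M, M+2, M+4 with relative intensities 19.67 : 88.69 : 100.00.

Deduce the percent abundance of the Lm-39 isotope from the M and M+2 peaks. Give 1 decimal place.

Write p for the Lm-39 fraction. I(M+2)/I(M) = [C(2,1)·p^1·(1−p)] / p^2 = 2·(1−p)/p = 88.69/19.67 = 4.5089
(1−p)/p = 4.5089/2 = 2.2544  ⇒  p = 1/(1 + 2.2544) = 0.3073
Lm-39: 30.7%, Lm-41: 69.3%.

30.7%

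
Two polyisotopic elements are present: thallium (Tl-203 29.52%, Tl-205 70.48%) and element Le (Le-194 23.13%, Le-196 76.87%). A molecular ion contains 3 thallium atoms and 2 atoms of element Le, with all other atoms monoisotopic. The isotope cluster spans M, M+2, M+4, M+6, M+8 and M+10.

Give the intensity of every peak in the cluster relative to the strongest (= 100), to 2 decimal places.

Thallium pattern (n=3): 0.02572463 : 0.18425524 : 0.43991564 : 0.35010449
Element Le pattern (n=2): 0.05349969 : 0.35560062 : 0.59089969
Convolve the two distributions (both contribute in 2-u steps):
  M: 0.02572463×0.05349969 = 0.001376
  M+2: 0.02572463×0.35560062 + 0.18425524×0.05349969 = 0.019005
  M+4: 0.02572463×0.59089969 + 0.18425524×0.35560062 + 0.43991564×0.05349969 = 0.104257
  M+6: 0.18425524×0.59089969 + 0.43991564×0.35560062 + 0.35010449×0.05349969 = 0.284041
  M+8: 0.43991564×0.59089969 + 0.35010449×0.35560062 = 0.384443
  M+10: 0.35010449×0.59089969 = 0.206877
Scale to base peak (0.384443) = 100: 0.36 : 4.94 : 27.12 : 73.88 : 100.00 : 53.81

0.36 : 4.94 : 27.12 : 73.88 : 100.00 : 53.81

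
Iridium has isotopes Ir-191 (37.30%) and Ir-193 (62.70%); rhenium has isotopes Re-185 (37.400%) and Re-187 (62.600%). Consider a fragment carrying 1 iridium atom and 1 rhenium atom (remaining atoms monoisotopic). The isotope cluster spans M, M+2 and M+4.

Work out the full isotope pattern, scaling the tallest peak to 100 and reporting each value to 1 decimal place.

Iridium pattern (n=1): 0.3730 : 0.6270
Rhenium pattern (n=1): 0.3740 : 0.6260
Convolve the two distributions (both contribute in 2-u steps):
  M: 0.3730×0.3740 = 0.139502
  M+2: 0.3730×0.6260 + 0.6270×0.3740 = 0.467996
  M+4: 0.6270×0.6260 = 0.392502
Scale to base peak (0.467996) = 100: 29.8 : 100.0 : 83.9

29.8 : 100.0 : 83.9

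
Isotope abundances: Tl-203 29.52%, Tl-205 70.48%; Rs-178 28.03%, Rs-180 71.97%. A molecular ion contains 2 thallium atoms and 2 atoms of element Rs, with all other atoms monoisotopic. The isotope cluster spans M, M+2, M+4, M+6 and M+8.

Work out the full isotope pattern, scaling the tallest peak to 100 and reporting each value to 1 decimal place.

Thallium pattern (n=2): 0.08714304 : 0.41611392 : 0.49674304
Element Rs pattern (n=2): 0.07856809 : 0.40346382 : 0.51796809
Convolve the two distributions (both contribute in 2-u steps):
  M: 0.08714304×0.07856809 = 0.006847
  M+2: 0.08714304×0.40346382 + 0.41611392×0.07856809 = 0.067852
  M+4: 0.08714304×0.51796809 + 0.41611392×0.40346382 + 0.49674304×0.07856809 = 0.252052
  M+6: 0.41611392×0.51796809 + 0.49674304×0.40346382 = 0.415952
  M+8: 0.49674304×0.51796809 = 0.257297
Scale to base peak (0.415952) = 100: 1.6 : 16.3 : 60.6 : 100.0 : 61.9

1.6 : 16.3 : 60.6 : 100.0 : 61.9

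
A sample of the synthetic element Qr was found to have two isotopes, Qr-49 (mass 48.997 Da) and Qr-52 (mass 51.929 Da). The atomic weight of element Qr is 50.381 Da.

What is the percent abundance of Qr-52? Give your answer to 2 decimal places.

47.20%

With x = fraction of Qr-49 (so Qr-52 is 1 − x):
48.997·x + 51.929·(1 − x) = 50.381
(48.997 − 51.929)·x = 50.381 − 51.929
x = -1.548 / -2.932 = 0.52797 → 52.80% Qr-49, 47.20% Qr-52.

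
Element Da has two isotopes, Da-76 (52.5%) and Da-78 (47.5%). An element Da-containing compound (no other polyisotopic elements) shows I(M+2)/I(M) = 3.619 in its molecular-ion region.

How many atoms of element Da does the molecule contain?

With n Da atoms, P(M+2)/P(M) = C(n,1)·p^(n−1)q / p^n = n·q/p = n · 0.475/0.525.
n = 3.619 × 0.525/0.475 = 4.00 ≈ 4

4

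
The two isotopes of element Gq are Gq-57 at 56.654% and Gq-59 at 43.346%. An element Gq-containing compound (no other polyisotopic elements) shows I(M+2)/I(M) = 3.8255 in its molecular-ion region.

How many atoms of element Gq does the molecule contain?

For n independent Gq atoms, I(M+2)/I(M) = n · (abundance Gq-59) / (abundance Gq-57) = n · 0.43346/0.56654.
n = 3.8255 × 0.56654/0.43346 = 5.00 ≈ 5

5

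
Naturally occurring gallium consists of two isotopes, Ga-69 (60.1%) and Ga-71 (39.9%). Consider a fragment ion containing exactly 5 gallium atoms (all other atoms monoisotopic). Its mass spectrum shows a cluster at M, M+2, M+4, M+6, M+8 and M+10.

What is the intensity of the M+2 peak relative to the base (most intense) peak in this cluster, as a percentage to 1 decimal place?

75.3%

Binomial terms of (0.601 + 0.399)^5: M 0.0784, M+2 0.2603, M+4 0.3456, M+6 0.2294, M+8 0.0762, M+10 0.0101 → M+4 is the base peak.
P(M+4) = C(5,2) × 0.601^3 × 0.399^2 = 10 × 0.2170818 × 0.159201 = 0.345596 (base)
P(M+2) = C(5,1) × 0.601^4 × 0.399^1 = 5 × 0.13046616 × 0.3990 = 0.260280
Relative intensity = 0.260280 / 0.345596 × 100 = 75.3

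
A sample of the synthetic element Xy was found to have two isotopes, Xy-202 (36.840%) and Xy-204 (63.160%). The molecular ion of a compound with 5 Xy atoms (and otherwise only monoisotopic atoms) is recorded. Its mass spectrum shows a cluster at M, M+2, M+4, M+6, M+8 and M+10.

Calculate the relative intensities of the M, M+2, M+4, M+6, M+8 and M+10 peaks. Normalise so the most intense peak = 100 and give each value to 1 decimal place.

2.0 : 17.0 : 58.3 : 100.0 : 85.7 : 29.4

Each Xy atom is independently Xy-202 (p = 0.36840) or Xy-204 (q = 0.63160); the cluster is the binomial expansion (p + q)^5.
P(M) = 0.36840^5 = 0.006786
P(M+2) = 5 × 0.36840^4 × 0.63160^1 = 0.058169
P(M+4) = 10 × 0.36840^3 × 0.63160^2 = 0.199454
P(M+6) = 10 × 0.36840^2 × 0.63160^3 = 0.341952
P(M+8) = 5 × 0.36840^1 × 0.63160^4 = 0.293129
P(M+10) = 0.63160^5 = 0.100510
The M+6 peak is largest (0.341952); scaling to 100 gives 2.0 : 17.0 : 58.3 : 100.0 : 85.7 : 29.4.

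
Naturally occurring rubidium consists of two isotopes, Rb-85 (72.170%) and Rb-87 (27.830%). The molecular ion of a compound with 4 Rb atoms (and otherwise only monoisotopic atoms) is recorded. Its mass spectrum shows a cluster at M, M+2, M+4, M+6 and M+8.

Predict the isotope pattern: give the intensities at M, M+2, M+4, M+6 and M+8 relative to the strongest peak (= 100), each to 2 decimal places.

Each Rb atom is independently Rb-85 (p = 0.72170) or Rb-87 (q = 0.27830); the cluster is the binomial expansion (p + q)^4.
P(M) = 0.72170^4 = 0.271286
P(M+2) = 4 × 0.72170^3 × 0.27830^1 = 0.418450
P(M+4) = 6 × 0.72170^2 × 0.27830^2 = 0.242042
P(M+6) = 4 × 0.72170^1 × 0.27830^3 = 0.062224
P(M+8) = 0.27830^4 = 0.005999
The M+2 peak is largest (0.418450); scaling to 100 gives 64.83 : 100.00 : 57.84 : 14.87 : 1.43.

64.83 : 100.00 : 57.84 : 14.87 : 1.43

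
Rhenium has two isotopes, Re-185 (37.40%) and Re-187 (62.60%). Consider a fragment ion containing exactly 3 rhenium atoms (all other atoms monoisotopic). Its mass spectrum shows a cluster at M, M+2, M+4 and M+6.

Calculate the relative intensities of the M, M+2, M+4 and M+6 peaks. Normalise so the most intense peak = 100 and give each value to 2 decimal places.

11.90 : 59.74 : 100.00 : 55.79

The 3 Re atoms are independent, so intensities follow the terms of (0.3740 + 0.6260)^3.
P(M) = 0.3740^3 = 0.052314
P(M+2) = 3 × 0.3740^2 × 0.6260^1 = 0.262687
P(M+4) = 3 × 0.3740^1 × 0.6260^2 = 0.439685
P(M+6) = 0.6260^3 = 0.245314
The M+4 peak is largest (0.439685); scaling to 100 gives 11.90 : 59.74 : 100.00 : 55.79.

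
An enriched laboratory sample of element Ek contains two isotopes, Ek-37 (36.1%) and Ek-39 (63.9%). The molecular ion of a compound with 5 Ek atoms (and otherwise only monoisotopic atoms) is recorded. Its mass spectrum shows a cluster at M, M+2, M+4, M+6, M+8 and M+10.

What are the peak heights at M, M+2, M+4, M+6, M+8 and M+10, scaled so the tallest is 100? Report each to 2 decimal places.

1.80 : 15.96 : 56.49 : 100.00 : 88.50 : 31.33

Each Ek atom is independently Ek-37 (p = 0.361) or Ek-39 (q = 0.639); the cluster is the binomial expansion (p + q)^5.
P(M) = 0.361^5 = 0.006131
P(M+2) = 5 × 0.361^4 × 0.639^1 = 0.054262
P(M+4) = 10 × 0.361^3 × 0.639^2 = 0.192098
P(M+6) = 10 × 0.361^2 × 0.639^3 = 0.340030
P(M+8) = 5 × 0.361^1 × 0.639^4 = 0.300941
P(M+10) = 0.639^5 = 0.106538
The M+6 peak is largest (0.340030); scaling to 100 gives 1.80 : 15.96 : 56.49 : 100.00 : 88.50 : 31.33.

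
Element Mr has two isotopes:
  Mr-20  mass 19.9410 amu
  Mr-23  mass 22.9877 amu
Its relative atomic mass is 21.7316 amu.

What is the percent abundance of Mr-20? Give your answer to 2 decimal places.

41.23%

With x = fraction of Mr-20 (so Mr-23 is 1 − x):
19.9410·x + 22.9877·(1 − x) = 21.7316
(19.9410 − 22.9877)·x = 21.7316 − 22.9877
x = -1.2561 / -3.0467 = 0.41228 → 41.23% Mr-20, 58.77% Mr-23.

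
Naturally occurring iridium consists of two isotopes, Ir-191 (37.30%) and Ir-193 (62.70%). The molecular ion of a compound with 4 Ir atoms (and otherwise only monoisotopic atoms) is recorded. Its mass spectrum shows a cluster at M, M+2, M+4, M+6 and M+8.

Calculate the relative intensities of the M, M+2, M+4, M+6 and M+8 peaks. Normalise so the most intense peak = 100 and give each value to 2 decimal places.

5.26 : 35.39 : 89.23 : 100.00 : 42.02

Expanding (0.3730 + 0.6270)^4:
P(M) = 0.3730^4 = 0.019357
P(M+2) = 4 × 0.3730^3 × 0.6270^1 = 0.130153
P(M+4) = 6 × 0.3730^2 × 0.6270^2 = 0.328174
P(M+6) = 4 × 0.3730^1 × 0.6270^3 = 0.367766
P(M+8) = 0.6270^4 = 0.154550
The M+6 peak is largest (0.367766); scaling to 100 gives 5.26 : 35.39 : 89.23 : 100.00 : 42.02.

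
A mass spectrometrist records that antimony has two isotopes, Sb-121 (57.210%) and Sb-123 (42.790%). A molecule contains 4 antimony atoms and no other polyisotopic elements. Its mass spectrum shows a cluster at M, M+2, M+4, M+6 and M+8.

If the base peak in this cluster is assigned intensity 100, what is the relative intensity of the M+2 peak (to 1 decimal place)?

(0.57210 + 0.42790)^4 gives M 0.1071, M+2 0.3205, M+4 0.3596, M+6 0.1793, M+8 0.0335; the largest is M+4.
P(M+4) = C(4,2) × 0.57210^2 × 0.42790^2 = 6 × 0.32729841 × 0.18309841 = 0.359567 (base)
P(M+2) = C(4,1) × 0.57210^3 × 0.42790^1 = 4 × 0.18724742 × 0.4279 = 0.320493
Relative intensity = 0.320493 / 0.359567 × 100 = 89.1

89.1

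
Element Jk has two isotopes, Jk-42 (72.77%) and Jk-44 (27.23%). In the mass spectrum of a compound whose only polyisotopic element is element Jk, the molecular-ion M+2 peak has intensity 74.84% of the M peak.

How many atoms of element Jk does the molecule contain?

The M+2/M ratio from n Jk atoms is n · q/p = n · 0.2723/0.7277.
n = 0.7484 × 0.7277/0.2723 = 2.00 ≈ 2

2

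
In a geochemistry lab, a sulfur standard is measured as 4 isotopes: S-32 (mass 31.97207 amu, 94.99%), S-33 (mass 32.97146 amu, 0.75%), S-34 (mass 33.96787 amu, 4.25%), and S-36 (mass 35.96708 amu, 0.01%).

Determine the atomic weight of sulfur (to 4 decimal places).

32.0648 amu

The abundance-weighted mean is 0.9499 × 31.97207 + 0.0075 × 32.97146 + 0.0425 × 33.96787 + 0.0001 × 35.96708
= 30.370269 + 0.247286 + 1.443634 + 0.003597 = 32.064786 amu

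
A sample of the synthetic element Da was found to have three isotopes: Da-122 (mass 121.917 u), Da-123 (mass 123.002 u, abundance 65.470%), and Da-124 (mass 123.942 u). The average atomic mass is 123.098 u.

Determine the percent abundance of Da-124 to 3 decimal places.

23.242%

Let x and y be the fractions of Da-122 and Da-124. Then x + y = 1 − 0.65470 = 0.34530 and 121.917x + 123.942y = 123.098 − 0.65470×123.002 = 42.5685906.
Substituting: 121.917x + 123.942(0.34530 − x) = 42.5685906
(121.917 − 123.942)x = -0.228582  ⇒  x = 0.11288, y = 0.23242
Da-122: 11.288%, Da-124: 23.242%.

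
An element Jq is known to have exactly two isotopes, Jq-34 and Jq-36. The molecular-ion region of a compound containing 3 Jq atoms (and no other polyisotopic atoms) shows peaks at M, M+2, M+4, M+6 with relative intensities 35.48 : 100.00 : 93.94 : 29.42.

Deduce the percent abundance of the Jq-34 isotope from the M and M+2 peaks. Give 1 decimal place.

Let p = fractional abundance of Jq-34. I(M+2)/I(M) = [C(3,1)·p^2·(1−p)] / p^3 = 3·(1−p)/p = 100.00/35.48 = 2.8185
(1−p)/p = 2.8185/3 = 0.9395  ⇒  p = 1/(1 + 0.9395) = 0.5156
Jq-34: 51.6%, Jq-36: 48.4%.

51.6%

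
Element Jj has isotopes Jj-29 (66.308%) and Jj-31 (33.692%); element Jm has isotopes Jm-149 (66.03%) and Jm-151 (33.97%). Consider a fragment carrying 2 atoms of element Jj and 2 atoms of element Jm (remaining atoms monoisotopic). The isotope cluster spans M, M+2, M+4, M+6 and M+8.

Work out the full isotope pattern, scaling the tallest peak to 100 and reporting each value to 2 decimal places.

48.90 : 100.00 : 76.69 : 26.14 : 3.34

Element Jj pattern (n=2): 0.43967509 : 0.44680983 : 0.11351509
Element Jm pattern (n=2): 0.43599609 : 0.44860782 : 0.11539609
Convolve the two distributions (both contribute in 2-u steps):
  M: 0.43967509×0.43599609 = 0.191697
  M+2: 0.43967509×0.44860782 + 0.44680983×0.43599609 = 0.392049
  M+4: 0.43967509×0.11539609 + 0.44680983×0.44860782 + 0.11351509×0.43599609 = 0.300671
  M+6: 0.44680983×0.11539609 + 0.11351509×0.44860782 = 0.102484
  M+8: 0.11351509×0.11539609 = 0.013099
Scale to base peak (0.392049) = 100: 48.90 : 100.00 : 76.69 : 26.14 : 3.34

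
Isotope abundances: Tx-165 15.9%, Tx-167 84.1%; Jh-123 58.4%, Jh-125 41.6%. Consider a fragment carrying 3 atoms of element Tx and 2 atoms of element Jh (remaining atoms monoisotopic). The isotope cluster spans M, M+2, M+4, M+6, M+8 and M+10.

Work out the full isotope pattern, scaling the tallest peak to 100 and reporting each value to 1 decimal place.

0.4 : 6.3 : 38.8 : 100.0 : 91.9 : 27.2

Element Tx pattern (n=3): 0.00401968 : 0.06378396 : 0.33737304 : 0.59482332
Element Jh pattern (n=2): 0.341056 : 0.485888 : 0.173056
Convolve the two distributions (both contribute in 2-u steps):
  M: 0.00401968×0.341056 = 0.001371
  M+2: 0.00401968×0.485888 + 0.06378396×0.341056 = 0.023707
  M+4: 0.00401968×0.173056 + 0.06378396×0.485888 + 0.33737304×0.341056 = 0.146751
  M+6: 0.06378396×0.173056 + 0.33737304×0.485888 + 0.59482332×0.341056 = 0.377832
  M+8: 0.33737304×0.173056 + 0.59482332×0.485888 = 0.347402
  M+10: 0.59482332×0.173056 = 0.102938
Scale to base peak (0.377832) = 100: 0.4 : 6.3 : 38.8 : 100.0 : 91.9 : 27.2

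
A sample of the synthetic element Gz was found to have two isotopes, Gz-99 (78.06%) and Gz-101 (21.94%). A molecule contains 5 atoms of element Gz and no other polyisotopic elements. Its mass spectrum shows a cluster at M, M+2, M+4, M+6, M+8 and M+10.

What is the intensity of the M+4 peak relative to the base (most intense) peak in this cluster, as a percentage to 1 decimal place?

56.2%

Term probabilities: M 0.2898, M+2 0.4073, M+4 0.2290, M+6 0.0644, M+8 0.0090, M+10 0.0005. Base peak = M+2.
P(M+2) = C(5,1) × 0.7806^4 × 0.2194^1 = 5 × 0.3712908 × 0.2194 = 0.407306 (base)
P(M+4) = C(5,2) × 0.7806^3 × 0.2194^2 = 10 × 0.47564796 × 0.04813636 = 0.228960
Relative intensity = 0.228960 / 0.407306 × 100 = 56.2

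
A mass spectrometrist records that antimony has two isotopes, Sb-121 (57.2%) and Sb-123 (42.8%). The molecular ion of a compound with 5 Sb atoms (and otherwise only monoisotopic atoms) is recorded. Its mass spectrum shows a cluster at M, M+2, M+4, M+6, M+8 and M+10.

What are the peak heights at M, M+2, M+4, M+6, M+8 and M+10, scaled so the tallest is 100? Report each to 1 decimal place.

Expanding (0.572 + 0.428)^5:
P(M) = 0.572^5 = 0.061232
P(M+2) = 5 × 0.572^4 × 0.428^1 = 0.229086
P(M+4) = 10 × 0.572^3 × 0.428^2 = 0.342827
P(M+6) = 10 × 0.572^2 × 0.428^3 = 0.256521
P(M+8) = 5 × 0.572^1 × 0.428^4 = 0.095971
P(M+10) = 0.428^5 = 0.014362
The M+4 peak is largest (0.342827); scaling to 100 gives 17.9 : 66.8 : 100.0 : 74.8 : 28.0 : 4.2.

17.9 : 66.8 : 100.0 : 74.8 : 28.0 : 4.2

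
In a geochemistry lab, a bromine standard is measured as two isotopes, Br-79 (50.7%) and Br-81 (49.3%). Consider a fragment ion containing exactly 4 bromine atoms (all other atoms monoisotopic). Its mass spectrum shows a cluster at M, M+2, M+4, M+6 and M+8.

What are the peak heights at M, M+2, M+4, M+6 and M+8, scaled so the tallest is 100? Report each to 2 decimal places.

17.63 : 68.56 : 100.00 : 64.83 : 15.76

Each Br atom is independently Br-79 (p = 0.507) or Br-81 (q = 0.493); the cluster is the binomial expansion (p + q)^4.
P(M) = 0.507^4 = 0.066074
P(M+2) = 4 × 0.507^3 × 0.493^1 = 0.256999
P(M+4) = 6 × 0.507^2 × 0.493^2 = 0.374853
P(M+6) = 4 × 0.507^1 × 0.493^3 = 0.243001
P(M+8) = 0.493^4 = 0.059073
The M+4 peak is largest (0.374853); scaling to 100 gives 17.63 : 68.56 : 100.00 : 64.83 : 15.76.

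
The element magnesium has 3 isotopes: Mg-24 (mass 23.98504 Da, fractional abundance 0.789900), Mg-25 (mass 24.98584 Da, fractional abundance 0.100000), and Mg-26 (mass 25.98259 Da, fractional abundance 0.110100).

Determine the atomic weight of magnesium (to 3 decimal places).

24.305 Da

Average mass = Σ (abundance × isotope mass) = 0.789900 × 23.98504 + 0.100000 × 24.98584 + 0.110100 × 25.98259
= 18.945783 + 2.498584 + 2.860683 = 24.305050 Da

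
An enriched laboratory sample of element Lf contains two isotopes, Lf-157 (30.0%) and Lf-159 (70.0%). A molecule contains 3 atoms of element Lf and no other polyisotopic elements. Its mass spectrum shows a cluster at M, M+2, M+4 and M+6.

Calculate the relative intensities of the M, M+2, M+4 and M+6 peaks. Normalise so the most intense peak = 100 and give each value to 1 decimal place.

6.1 : 42.9 : 100.0 : 77.8

The 3 Lf atoms are independent, so intensities follow the terms of (0.300 + 0.700)^3.
P(M) = 0.300^3 = 0.027000
P(M+2) = 3 × 0.300^2 × 0.700^1 = 0.189000
P(M+4) = 3 × 0.300^1 × 0.700^2 = 0.441000
P(M+6) = 0.700^3 = 0.343000
The M+4 peak is largest (0.441000); scaling to 100 gives 6.1 : 42.9 : 100.0 : 77.8.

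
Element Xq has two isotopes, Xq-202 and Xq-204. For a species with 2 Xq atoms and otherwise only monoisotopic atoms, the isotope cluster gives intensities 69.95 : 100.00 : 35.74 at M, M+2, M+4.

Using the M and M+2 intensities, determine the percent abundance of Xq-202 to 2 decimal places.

58.32%

If p is the fraction of Xq that is Xq-202, then I(M+2)/I(M) = [C(2,1)·p^1·(1−p)] / p^2 = 2·(1−p)/p = 100.00/69.95 = 1.4296
(1−p)/p = 1.4296/2 = 0.7148  ⇒  p = 1/(1 + 0.7148) = 0.5832
Xq-202: 58.32%, Xq-204: 41.68%.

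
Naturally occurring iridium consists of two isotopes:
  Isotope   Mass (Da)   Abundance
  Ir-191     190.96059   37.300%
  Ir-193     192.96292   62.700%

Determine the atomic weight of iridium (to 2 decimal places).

Average mass = Σ (abundance × isotope mass) = 0.37300 × 190.96059 + 0.62700 × 192.96292
= 71.228300 + 120.987751 = 192.216051 Da

192.22 Da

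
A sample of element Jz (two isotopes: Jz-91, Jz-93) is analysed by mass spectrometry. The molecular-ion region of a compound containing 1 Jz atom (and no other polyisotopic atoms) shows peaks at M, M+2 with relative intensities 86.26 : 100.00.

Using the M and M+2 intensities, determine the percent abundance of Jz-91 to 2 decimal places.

46.31%

If p is the fraction of Jz that is Jz-91, then I(M+2)/I(M) = [C(1,1)·p^0·(1−p)] / p^1 = 1·(1−p)/p = 100.00/86.26 = 1.1593
(1−p)/p = 1.1593/1 = 1.1593  ⇒  p = 1/(1 + 1.1593) = 0.4631
Jz-91: 46.31%, Jz-93: 53.69%.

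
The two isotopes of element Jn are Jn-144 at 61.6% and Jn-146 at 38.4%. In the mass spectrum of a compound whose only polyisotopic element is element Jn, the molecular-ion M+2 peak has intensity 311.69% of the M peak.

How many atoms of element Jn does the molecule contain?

5

With n Jn atoms, P(M+2)/P(M) = C(n,1)·p^(n−1)q / p^n = n·q/p = n · 0.384/0.616.
n = 3.1169 × 0.616/0.384 = 5.00 ≈ 5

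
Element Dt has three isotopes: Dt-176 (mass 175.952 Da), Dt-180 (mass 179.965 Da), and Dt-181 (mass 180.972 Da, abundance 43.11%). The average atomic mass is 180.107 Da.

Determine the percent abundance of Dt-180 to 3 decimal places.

Let x and y be the fractions of Dt-176 and Dt-180. Then x + y = 1 − 0.4311 = 0.5689 and 175.952x + 179.965y = 180.107 − 0.4311×180.972 = 102.0899708.
Substituting: 175.952x + 179.965(0.5689 − x) = 102.0899708
(175.952 − 179.965)x = -0.2921177  ⇒  x = 0.07279, y = 0.49611
Dt-176: 7.279%, Dt-180: 49.611%.

49.611%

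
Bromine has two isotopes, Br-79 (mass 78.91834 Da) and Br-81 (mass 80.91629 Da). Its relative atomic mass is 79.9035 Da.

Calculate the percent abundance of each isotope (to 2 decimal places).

With x = fraction of Br-79 (so Br-81 is 1 − x):
78.91834·x + 80.91629·(1 − x) = 79.9035
(78.91834 − 80.91629)·x = 79.9035 − 80.91629
x = -1.01279 / -1.99795 = 0.50691 → 50.69% Br-79, 49.31% Br-81.

Br-79: 50.69%, Br-81: 49.31%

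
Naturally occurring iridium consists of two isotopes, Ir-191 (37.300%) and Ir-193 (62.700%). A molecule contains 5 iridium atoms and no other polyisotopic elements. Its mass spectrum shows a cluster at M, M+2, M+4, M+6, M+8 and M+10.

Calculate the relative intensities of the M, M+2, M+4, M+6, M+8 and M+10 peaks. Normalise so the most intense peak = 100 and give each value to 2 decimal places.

The 5 Ir atoms are independent, so intensities follow the terms of (0.37300 + 0.62700)^5.
P(M) = 0.37300^5 = 0.007220
P(M+2) = 5 × 0.37300^4 × 0.62700^1 = 0.060684
P(M+4) = 10 × 0.37300^3 × 0.62700^2 = 0.204015
P(M+6) = 10 × 0.37300^2 × 0.62700^3 = 0.342942
P(M+8) = 5 × 0.37300^1 × 0.62700^4 = 0.288237
P(M+10) = 0.62700^5 = 0.096903
The M+6 peak is largest (0.342942); scaling to 100 gives 2.11 : 17.70 : 59.49 : 100.00 : 84.05 : 28.26.

2.11 : 17.70 : 59.49 : 100.00 : 84.05 : 28.26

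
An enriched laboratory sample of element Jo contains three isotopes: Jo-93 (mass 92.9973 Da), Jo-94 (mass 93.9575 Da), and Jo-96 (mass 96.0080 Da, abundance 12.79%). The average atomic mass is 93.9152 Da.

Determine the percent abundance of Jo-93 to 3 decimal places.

31.718%

The remaining 87.21% is split between Jo-93 (fraction x) and Jo-94 (fraction 0.8721 − x).
Substituting: 92.9973x + 93.9575(0.8721 − x) = 81.6357768
(92.9973 − 93.9575)x = -0.30455895  ⇒  x = 0.31718, y = 0.55492
Jo-93: 31.718%, Jo-94: 55.492%.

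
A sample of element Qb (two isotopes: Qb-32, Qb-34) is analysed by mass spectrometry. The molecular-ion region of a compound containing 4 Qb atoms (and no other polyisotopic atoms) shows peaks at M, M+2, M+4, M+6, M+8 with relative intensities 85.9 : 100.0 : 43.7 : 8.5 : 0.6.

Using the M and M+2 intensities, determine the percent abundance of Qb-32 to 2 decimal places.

If p is the fraction of Qb that is Qb-32, then I(M+2)/I(M) = [C(4,1)·p^3·(1−p)] / p^4 = 4·(1−p)/p = 100.0/85.9 = 1.1641
(1−p)/p = 1.1641/4 = 0.2910  ⇒  p = 1/(1 + 0.2910) = 0.7746
Qb-32: 77.46%, Qb-34: 22.54%.

77.46%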